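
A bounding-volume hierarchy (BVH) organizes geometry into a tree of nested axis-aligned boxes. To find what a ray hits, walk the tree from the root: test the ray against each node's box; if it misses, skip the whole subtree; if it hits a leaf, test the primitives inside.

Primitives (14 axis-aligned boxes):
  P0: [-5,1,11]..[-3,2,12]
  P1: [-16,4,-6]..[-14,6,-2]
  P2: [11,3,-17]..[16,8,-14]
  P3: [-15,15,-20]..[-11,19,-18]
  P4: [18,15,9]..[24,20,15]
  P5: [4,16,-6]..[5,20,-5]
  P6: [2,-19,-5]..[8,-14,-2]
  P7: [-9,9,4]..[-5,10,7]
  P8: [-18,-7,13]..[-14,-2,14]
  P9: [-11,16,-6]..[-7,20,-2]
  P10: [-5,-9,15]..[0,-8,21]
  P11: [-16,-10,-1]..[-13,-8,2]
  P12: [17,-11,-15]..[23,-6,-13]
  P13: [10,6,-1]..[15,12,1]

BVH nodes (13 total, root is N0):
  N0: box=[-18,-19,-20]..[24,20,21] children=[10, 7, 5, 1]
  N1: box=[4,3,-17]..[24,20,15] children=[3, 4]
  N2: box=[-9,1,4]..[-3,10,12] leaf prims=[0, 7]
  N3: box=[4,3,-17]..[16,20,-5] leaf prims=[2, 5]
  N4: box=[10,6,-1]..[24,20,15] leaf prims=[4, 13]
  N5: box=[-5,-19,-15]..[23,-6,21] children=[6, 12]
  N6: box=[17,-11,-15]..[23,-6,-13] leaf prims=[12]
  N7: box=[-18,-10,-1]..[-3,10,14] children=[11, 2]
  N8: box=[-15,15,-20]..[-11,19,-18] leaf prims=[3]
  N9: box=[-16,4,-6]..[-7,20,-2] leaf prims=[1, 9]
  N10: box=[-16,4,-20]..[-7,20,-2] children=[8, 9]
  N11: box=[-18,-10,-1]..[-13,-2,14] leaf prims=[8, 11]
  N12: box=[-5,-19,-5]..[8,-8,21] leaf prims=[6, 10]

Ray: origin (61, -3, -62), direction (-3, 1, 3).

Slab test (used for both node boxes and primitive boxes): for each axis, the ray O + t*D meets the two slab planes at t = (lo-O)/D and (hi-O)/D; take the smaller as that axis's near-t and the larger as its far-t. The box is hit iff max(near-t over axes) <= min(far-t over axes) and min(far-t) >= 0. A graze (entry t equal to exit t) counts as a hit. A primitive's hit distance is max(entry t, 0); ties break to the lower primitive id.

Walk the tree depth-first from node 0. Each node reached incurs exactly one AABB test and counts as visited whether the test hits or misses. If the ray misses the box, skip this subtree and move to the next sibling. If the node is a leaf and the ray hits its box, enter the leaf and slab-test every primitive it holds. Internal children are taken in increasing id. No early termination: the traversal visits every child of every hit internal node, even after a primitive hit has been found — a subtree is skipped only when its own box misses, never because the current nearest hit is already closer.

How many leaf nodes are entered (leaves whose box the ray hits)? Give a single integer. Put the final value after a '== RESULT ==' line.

Traverse from the root:
N0 x:[37/3,79/3] y:[-16,23] z:[14,83/3] -> hit [14,23], descend [1, 5, 7, 10]
  N1 x:[37/3,19] y:[6,23] z:[15,77/3] -> hit [15,19], descend [3, 4]
    N3 x:[15,19] y:[6,23] z:[15,19] -> hit [15,19] leaf, test {P2(miss), P5@t=19}
    N4 x:[37/3,17] y:[9,23] z:[61/3,77/3] -> miss, prune
  N5 x:[38/3,22] y:[-16,-3] z:[47/3,83/3] -> miss, prune
  N7 x:[64/3,79/3] y:[-7,13] z:[61/3,76/3] -> miss, prune
  N10 x:[68/3,77/3] y:[7,23] z:[14,20] -> miss, prune

Visited [0, 1, 3, 4, 5, 7, 10]. Tests: 7 box, 1 leaf. Nearest: P5.

== RESULT ==
1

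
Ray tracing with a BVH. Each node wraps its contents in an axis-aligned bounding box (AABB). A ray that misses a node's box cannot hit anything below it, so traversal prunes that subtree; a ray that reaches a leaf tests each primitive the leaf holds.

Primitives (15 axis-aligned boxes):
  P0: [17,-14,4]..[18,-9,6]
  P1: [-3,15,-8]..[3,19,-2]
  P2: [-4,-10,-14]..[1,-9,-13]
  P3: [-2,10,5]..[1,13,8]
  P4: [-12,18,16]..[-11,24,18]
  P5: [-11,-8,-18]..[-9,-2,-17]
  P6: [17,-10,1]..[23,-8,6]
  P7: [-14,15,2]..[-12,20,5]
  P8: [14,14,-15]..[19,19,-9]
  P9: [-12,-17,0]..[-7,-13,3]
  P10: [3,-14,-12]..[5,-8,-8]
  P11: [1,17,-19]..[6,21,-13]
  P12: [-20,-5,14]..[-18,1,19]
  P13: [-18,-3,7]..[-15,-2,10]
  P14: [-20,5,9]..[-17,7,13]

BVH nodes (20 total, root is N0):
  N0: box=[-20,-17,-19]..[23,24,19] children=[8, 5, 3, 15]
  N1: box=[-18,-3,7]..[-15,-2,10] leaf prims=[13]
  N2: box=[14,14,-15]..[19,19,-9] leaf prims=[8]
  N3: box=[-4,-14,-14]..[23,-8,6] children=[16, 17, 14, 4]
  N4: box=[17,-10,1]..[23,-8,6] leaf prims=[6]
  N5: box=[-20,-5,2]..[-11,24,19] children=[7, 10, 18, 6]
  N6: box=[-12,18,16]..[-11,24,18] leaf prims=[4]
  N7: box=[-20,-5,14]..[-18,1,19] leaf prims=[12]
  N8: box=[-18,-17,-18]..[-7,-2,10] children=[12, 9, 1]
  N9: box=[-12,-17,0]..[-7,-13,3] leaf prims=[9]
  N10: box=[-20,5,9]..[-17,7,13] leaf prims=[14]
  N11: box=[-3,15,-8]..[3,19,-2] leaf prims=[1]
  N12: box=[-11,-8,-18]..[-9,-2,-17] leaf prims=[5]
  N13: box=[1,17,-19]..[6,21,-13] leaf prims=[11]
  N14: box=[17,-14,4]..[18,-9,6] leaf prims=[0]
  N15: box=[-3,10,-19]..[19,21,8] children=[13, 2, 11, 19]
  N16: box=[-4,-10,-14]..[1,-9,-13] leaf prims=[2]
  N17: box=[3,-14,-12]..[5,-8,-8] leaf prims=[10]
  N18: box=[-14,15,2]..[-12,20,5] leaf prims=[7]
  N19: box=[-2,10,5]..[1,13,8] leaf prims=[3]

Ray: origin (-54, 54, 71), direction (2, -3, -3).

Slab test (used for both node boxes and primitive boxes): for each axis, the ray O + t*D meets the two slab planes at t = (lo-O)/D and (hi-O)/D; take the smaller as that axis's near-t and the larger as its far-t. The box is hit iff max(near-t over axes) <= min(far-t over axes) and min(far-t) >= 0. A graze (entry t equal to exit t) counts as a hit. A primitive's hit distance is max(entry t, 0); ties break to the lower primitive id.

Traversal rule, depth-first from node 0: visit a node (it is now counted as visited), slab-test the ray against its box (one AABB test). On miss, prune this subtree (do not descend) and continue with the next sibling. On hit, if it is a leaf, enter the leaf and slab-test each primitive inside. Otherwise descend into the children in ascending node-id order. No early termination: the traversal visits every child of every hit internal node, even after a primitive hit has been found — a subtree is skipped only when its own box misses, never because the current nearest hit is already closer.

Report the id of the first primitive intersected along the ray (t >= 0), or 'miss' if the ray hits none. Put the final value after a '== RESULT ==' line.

Trace the traversal:
N0 x:[17,77/2] y:[10,71/3] z:[52/3,30] -> hit [52/3,71/3], descend [3, 5, 8, 15]
  N3 x:[25,77/2] y:[62/3,68/3] z:[65/3,85/3] -> miss, prune
  N5 x:[17,43/2] y:[10,59/3] z:[52/3,23] -> hit [52/3,59/3], descend [6, 7, 10, 18]
    N6 x:[21,43/2] y:[10,12] z:[53/3,55/3] -> miss, prune
    N7 x:[17,18] y:[53/3,59/3] z:[52/3,19] -> hit [53/3,18] leaf, test {P12@t=53/3}
    N10 x:[17,37/2] y:[47/3,49/3] z:[58/3,62/3] -> miss, prune
    N18 x:[20,21] y:[34/3,13] z:[22,23] -> miss, prune
  N8 x:[18,47/2] y:[56/3,71/3] z:[61/3,89/3] -> hit [61/3,47/2], descend [1, 9, 12]
    N1 x:[18,39/2] y:[56/3,19] z:[61/3,64/3] -> miss, prune
    N9 x:[21,47/2] y:[67/3,71/3] z:[68/3,71/3] -> hit [68/3,47/2] leaf, test {P9@t=68/3}
    N12 x:[43/2,45/2] y:[56/3,62/3] z:[88/3,89/3] -> miss, prune
  N15 x:[51/2,73/2] y:[11,44/3] z:[21,30] -> miss, prune

Summary -> nodes [0, 3, 5, 6, 7, 10, 18, 8, 1, 9, 12, 15]; box-tests=12; leaf-entries=2; first=P12

== RESULT ==
12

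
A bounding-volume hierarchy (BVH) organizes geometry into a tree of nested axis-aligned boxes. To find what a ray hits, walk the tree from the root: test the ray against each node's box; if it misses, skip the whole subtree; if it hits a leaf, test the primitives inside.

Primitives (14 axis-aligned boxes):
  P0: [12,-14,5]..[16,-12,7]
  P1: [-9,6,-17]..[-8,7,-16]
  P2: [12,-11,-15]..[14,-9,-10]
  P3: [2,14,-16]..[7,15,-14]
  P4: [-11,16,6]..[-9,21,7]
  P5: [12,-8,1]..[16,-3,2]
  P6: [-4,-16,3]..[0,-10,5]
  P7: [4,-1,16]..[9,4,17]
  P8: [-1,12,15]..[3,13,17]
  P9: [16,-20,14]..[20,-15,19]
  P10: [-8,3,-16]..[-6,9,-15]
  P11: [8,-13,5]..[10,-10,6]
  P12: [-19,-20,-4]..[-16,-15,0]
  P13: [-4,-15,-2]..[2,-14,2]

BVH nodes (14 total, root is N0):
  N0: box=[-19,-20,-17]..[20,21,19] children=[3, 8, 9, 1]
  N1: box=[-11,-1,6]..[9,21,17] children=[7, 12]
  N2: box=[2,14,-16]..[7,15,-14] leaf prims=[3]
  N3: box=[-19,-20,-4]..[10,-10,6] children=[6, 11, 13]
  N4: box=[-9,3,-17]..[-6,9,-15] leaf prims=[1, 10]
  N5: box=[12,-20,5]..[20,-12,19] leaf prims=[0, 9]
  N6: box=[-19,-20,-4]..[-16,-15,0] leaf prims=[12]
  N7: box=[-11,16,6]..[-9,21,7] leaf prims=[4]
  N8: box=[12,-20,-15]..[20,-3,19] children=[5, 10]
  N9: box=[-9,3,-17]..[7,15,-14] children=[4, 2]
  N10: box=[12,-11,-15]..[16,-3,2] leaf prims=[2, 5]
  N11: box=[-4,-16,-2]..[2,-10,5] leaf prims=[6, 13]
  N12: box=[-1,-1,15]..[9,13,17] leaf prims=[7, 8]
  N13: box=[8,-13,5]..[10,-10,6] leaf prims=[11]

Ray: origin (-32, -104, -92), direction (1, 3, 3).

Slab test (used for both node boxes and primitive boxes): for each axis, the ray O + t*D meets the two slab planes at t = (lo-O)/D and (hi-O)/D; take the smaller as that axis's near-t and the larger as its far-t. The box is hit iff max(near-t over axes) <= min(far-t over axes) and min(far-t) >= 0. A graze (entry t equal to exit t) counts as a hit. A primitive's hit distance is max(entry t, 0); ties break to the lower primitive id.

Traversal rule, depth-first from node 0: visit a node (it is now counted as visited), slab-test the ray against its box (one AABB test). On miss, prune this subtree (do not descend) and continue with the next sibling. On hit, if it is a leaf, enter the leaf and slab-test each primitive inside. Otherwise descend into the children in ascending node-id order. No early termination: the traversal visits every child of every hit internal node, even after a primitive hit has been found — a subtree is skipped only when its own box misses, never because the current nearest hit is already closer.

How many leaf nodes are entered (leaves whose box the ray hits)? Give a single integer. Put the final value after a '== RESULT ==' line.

Traverse from the root:
N0 x:[13,52] y:[28,125/3] z:[25,37] -> hit [28,37], descend [1, 3, 8, 9]
  N1 x:[21,41] y:[103/3,125/3] z:[98/3,109/3] -> hit [103/3,109/3], descend [7, 12]
    N7 x:[21,23] y:[40,125/3] z:[98/3,33] -> miss, prune
    N12 x:[31,41] y:[103/3,39] z:[107/3,109/3] -> hit [107/3,109/3] leaf, test {P7@t=36, P8(miss)}
  N3 x:[13,42] y:[28,94/3] z:[88/3,98/3] -> hit [88/3,94/3], descend [6, 11, 13]
    N6 x:[13,16] y:[28,89/3] z:[88/3,92/3] -> miss, prune
    N11 x:[28,34] y:[88/3,94/3] z:[30,97/3] -> hit [30,94/3] leaf, test {P6(miss), P13@t=30}
    N13 x:[40,42] y:[91/3,94/3] z:[97/3,98/3] -> miss, prune
  N8 x:[44,52] y:[28,101/3] z:[77/3,37] -> miss, prune
  N9 x:[23,39] y:[107/3,119/3] z:[25,26] -> miss, prune

Summary -> nodes [0, 1, 7, 12, 3, 6, 11, 13, 8, 9]; box-tests=10; leaf-entries=2; first=P13

== RESULT ==
2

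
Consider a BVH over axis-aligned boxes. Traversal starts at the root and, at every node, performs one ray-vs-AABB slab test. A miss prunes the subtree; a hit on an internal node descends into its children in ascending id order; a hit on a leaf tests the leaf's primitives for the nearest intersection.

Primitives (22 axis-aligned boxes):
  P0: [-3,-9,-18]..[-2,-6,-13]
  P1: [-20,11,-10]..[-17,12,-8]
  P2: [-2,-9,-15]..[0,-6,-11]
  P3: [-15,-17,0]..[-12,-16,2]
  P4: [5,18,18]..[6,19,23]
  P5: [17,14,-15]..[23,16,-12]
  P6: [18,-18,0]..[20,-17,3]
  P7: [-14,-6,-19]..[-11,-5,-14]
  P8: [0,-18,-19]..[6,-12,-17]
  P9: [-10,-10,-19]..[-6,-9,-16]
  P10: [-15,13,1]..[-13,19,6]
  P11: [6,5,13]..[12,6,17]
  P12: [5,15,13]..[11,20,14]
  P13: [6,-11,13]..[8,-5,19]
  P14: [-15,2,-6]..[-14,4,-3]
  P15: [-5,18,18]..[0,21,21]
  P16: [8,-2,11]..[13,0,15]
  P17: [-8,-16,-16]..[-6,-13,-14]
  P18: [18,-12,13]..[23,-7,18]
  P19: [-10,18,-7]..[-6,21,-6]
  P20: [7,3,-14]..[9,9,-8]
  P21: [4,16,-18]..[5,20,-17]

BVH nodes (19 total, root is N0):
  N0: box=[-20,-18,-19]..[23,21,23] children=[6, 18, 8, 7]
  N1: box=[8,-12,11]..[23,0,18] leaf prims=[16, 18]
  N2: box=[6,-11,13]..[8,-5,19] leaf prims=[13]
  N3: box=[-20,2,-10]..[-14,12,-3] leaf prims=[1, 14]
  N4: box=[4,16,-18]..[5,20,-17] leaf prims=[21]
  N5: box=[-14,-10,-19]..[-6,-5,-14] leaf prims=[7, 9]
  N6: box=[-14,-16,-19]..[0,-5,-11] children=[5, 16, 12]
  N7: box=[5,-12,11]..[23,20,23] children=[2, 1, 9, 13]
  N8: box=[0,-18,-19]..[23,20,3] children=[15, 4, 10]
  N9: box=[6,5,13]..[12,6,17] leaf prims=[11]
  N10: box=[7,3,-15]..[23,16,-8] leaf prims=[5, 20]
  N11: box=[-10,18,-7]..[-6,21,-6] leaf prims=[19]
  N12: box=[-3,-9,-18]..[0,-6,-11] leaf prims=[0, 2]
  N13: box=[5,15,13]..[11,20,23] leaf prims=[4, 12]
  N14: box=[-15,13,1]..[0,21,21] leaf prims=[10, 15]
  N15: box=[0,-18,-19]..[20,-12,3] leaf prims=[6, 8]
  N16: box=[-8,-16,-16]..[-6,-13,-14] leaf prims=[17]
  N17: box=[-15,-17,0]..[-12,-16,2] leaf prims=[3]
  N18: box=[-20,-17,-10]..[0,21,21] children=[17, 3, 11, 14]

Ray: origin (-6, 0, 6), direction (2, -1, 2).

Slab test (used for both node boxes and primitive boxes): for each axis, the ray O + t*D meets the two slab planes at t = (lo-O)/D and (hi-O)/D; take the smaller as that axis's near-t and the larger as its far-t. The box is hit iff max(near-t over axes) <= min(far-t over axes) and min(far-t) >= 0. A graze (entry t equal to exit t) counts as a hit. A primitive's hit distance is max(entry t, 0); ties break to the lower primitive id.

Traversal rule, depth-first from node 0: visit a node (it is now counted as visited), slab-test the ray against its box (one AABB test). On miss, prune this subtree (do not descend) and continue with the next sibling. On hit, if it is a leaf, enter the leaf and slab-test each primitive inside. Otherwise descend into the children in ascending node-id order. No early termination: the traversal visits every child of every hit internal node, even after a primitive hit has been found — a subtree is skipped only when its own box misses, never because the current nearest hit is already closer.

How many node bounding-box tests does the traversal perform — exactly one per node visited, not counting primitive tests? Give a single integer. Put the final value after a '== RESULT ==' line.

Walk:
N0 x:[-7,29/2] y:[-21,18] z:[-25/2,17/2] -> hit [-7,17/2], descend [6, 7, 8, 18]
  N6 x:[-4,3] y:[5,16] z:[-25/2,-17/2] -> miss, prune
  N7 x:[11/2,29/2] y:[-20,12] z:[5/2,17/2] -> hit [11/2,17/2], descend [1, 2, 9, 13]
    N1 x:[7,29/2] y:[0,12] z:[5/2,6] -> miss, prune
    N2 x:[6,7] y:[5,11] z:[7/2,13/2] -> hit [6,13/2] leaf, test {P13@t=6}
    N9 x:[6,9] y:[-6,-5] z:[7/2,11/2] -> miss, prune
    N13 x:[11/2,17/2] y:[-20,-15] z:[7/2,17/2] -> miss, prune
  N8 x:[3,29/2] y:[-20,18] z:[-25/2,-3/2] -> miss, prune
  N18 x:[-7,3] y:[-21,17] z:[-8,15/2] -> hit [-7,3], descend [3, 11, 14, 17]
    N3 x:[-7,-4] y:[-12,-2] z:[-8,-9/2] -> miss, prune
    N11 x:[-2,0] y:[-21,-18] z:[-13/2,-6] -> miss, prune
    N14 x:[-9/2,3] y:[-21,-13] z:[-5/2,15/2] -> miss, prune
    N17 x:[-9/2,-3] y:[16,17] z:[-3,-2] -> miss, prune

Summary -> nodes [0, 6, 7, 1, 2, 9, 13, 8, 18, 3, 11, 14, 17]; box-tests=13; leaf-entries=1; first=P13

== RESULT ==
13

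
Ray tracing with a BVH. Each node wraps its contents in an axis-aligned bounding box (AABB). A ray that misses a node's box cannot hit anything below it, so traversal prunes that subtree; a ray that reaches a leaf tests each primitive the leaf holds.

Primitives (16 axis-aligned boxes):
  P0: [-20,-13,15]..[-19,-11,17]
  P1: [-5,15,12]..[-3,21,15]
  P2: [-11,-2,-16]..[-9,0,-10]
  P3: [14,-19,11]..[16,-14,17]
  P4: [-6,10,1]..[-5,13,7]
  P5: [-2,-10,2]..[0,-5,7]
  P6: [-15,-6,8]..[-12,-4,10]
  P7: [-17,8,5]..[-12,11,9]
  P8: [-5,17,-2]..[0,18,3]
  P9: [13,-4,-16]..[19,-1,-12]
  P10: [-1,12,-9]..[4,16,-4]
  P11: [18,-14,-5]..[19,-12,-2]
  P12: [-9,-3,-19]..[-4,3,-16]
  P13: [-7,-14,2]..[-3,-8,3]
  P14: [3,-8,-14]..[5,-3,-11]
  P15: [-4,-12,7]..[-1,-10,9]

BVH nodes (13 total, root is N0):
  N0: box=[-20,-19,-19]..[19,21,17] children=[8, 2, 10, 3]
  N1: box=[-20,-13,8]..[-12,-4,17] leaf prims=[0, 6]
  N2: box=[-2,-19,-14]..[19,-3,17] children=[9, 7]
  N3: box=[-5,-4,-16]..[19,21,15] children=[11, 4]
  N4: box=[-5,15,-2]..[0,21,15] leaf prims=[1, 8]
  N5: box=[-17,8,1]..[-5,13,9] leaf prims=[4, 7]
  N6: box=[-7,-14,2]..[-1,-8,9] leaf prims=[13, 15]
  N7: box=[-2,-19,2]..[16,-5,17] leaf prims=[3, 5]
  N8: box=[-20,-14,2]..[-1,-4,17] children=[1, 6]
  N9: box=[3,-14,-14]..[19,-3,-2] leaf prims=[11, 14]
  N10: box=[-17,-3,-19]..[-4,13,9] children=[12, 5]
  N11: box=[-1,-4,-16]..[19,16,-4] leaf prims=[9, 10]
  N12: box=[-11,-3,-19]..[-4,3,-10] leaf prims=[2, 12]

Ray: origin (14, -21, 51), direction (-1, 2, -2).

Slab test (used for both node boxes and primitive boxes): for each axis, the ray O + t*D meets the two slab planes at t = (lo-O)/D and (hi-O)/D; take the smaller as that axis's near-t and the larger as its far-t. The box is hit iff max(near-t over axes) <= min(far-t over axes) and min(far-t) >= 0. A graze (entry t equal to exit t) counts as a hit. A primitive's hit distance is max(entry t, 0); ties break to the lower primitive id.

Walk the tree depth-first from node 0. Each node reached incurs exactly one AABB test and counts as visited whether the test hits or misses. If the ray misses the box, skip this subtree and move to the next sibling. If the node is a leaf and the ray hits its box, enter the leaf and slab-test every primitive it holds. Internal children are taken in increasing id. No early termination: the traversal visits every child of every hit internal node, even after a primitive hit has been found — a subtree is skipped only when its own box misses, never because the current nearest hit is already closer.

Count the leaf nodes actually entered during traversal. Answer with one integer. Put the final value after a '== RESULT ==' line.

Trace the traversal:
N0 x:[-5,34] y:[1,21] z:[17,35] -> hit [17,21], descend [2, 3, 8, 10]
  N2 x:[-5,16] y:[1,9] z:[17,65/2] -> miss, prune
  N3 x:[-5,19] y:[17/2,21] z:[18,67/2] -> hit [18,19], descend [4, 11]
    N4 x:[14,19] y:[18,21] z:[18,53/2] -> hit [18,19] leaf, test {P1@t=18, P8(miss)}
    N11 x:[-5,15] y:[17/2,37/2] z:[55/2,67/2] -> miss, prune
  N8 x:[15,34] y:[7/2,17/2] z:[17,49/2] -> miss, prune
  N10 x:[18,31] y:[9,17] z:[21,35] -> miss, prune

7 AABB tests over nodes [0, 2, 3, 4, 11, 8, 10]; 1 leaf entered; closest P1.

== RESULT ==
1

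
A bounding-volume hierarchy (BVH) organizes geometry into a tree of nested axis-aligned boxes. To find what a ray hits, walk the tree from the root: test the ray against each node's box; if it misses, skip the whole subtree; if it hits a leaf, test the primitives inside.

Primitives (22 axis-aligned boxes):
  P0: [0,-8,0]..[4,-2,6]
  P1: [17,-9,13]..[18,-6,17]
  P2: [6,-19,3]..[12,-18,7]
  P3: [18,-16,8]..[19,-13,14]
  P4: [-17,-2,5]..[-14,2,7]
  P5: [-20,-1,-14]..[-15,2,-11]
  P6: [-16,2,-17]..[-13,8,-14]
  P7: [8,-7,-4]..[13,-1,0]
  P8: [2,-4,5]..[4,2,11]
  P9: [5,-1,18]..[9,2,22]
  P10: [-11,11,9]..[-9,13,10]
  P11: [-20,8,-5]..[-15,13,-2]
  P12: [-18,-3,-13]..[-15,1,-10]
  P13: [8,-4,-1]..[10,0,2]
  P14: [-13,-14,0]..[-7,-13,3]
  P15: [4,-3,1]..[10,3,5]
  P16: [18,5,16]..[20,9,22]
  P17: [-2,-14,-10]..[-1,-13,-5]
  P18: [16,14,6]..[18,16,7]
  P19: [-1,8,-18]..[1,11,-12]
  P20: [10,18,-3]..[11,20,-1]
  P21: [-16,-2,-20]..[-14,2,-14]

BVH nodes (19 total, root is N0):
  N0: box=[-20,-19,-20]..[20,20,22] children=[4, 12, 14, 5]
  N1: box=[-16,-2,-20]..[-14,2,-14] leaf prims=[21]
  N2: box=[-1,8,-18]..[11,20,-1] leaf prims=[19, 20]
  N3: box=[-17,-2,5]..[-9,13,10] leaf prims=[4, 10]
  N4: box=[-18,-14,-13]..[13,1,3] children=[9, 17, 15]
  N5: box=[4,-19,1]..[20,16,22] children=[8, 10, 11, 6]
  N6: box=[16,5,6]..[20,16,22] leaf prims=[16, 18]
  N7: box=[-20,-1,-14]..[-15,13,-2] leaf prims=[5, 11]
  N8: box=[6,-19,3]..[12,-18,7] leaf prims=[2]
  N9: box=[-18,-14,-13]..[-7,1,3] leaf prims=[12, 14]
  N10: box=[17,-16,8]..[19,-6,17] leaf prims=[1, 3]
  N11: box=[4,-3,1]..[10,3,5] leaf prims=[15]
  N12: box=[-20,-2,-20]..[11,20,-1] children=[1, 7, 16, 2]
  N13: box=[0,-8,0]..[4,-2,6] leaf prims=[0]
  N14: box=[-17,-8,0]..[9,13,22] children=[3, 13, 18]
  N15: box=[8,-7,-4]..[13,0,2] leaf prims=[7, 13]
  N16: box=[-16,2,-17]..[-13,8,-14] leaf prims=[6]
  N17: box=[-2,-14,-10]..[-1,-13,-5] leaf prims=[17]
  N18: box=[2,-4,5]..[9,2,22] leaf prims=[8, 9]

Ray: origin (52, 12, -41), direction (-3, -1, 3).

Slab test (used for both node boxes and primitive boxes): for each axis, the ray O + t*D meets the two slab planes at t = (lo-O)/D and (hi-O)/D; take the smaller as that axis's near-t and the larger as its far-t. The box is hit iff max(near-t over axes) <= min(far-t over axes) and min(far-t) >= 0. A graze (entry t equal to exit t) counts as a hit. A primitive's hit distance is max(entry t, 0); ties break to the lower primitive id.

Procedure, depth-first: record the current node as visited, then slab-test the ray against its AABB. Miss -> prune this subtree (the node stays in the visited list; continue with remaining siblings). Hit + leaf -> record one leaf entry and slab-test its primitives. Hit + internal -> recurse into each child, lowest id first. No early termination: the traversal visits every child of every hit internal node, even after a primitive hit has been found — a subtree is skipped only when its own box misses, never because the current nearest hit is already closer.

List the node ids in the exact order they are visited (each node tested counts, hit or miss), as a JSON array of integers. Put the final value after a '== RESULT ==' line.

Walk:
N0 x:[32/3,24] y:[-8,31] z:[7,21] -> hit [32/3,21], descend [4, 5, 12, 14]
  N4 x:[13,70/3] y:[11,26] z:[28/3,44/3] -> hit [13,44/3], descend [9, 15, 17]
    N9 x:[59/3,70/3] y:[11,26] z:[28/3,44/3] -> miss, prune
    N15 x:[13,44/3] y:[12,19] z:[37/3,43/3] -> hit [13,43/3] leaf, test {P7@t=13, P13@t=14}
    N17 x:[53/3,18] y:[25,26] z:[31/3,12] -> miss, prune
  N5 x:[32/3,16] y:[-4,31] z:[14,21] -> hit [14,16], descend [6, 8, 10, 11]
    N6 x:[32/3,12] y:[-4,7] z:[47/3,21] -> miss, prune
    N8 x:[40/3,46/3] y:[30,31] z:[44/3,16] -> miss, prune
    N10 x:[11,35/3] y:[18,28] z:[49/3,58/3] -> miss, prune
    N11 x:[14,16] y:[9,15] z:[14,46/3] -> hit [14,15] leaf, test {P15@t=14}
  N12 x:[41/3,24] y:[-8,14] z:[7,40/3] -> miss, prune
  N14 x:[43/3,23] y:[-1,20] z:[41/3,21] -> hit [43/3,20], descend [3, 13, 18]
    N3 x:[61/3,23] y:[-1,14] z:[46/3,17] -> miss, prune
    N13 x:[16,52/3] y:[14,20] z:[41/3,47/3] -> miss, prune
    N18 x:[43/3,50/3] y:[10,16] z:[46/3,21] -> hit [46/3,16] leaf, test {P8@t=16, P9(miss)}

Visited [0, 4, 9, 15, 17, 5, 6, 8, 10, 11, 12, 14, 3, 13, 18]. Tests: 15 box, 3 leaf. Nearest: P7.

== RESULT ==
[0, 4, 9, 15, 17, 5, 6, 8, 10, 11, 12, 14, 3, 13, 18]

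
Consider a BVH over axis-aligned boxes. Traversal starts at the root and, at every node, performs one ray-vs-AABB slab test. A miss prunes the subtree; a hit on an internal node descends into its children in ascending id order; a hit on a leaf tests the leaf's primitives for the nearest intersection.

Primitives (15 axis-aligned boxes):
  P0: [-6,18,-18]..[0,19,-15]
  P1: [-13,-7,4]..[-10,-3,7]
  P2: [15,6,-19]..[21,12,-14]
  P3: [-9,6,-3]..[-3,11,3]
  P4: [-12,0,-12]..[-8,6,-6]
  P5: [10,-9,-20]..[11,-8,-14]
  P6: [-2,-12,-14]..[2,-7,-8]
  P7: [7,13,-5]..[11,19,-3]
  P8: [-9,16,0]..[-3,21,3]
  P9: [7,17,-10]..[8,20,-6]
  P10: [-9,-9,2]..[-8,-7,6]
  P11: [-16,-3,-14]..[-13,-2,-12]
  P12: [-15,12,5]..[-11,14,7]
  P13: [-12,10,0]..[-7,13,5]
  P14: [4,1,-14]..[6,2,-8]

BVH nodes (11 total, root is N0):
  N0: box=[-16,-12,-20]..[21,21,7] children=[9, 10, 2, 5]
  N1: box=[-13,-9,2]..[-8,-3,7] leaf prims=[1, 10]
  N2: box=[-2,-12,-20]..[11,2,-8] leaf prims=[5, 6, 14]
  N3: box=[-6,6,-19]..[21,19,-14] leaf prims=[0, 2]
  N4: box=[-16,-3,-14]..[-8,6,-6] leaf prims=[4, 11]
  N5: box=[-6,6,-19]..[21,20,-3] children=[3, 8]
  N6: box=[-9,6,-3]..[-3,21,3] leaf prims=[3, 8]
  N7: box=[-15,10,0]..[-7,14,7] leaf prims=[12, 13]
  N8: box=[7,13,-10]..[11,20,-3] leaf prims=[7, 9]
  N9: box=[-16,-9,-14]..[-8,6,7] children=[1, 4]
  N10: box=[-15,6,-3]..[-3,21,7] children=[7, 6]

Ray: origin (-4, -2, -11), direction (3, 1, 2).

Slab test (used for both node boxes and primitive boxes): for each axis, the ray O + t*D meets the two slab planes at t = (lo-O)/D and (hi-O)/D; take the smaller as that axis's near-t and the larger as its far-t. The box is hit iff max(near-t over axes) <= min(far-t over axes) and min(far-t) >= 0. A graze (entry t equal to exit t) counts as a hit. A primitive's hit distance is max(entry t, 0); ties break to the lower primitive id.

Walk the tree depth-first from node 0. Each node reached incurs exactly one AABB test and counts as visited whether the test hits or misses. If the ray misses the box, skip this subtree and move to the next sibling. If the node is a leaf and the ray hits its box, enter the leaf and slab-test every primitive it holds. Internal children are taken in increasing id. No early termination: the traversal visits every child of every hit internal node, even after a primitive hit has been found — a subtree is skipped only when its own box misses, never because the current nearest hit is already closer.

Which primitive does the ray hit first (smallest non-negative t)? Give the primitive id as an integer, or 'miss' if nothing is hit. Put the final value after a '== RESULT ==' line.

Trace the traversal:
N0 x:[-4,25/3] y:[-10,23] z:[-9/2,9] -> hit [-4,25/3], descend [2, 5, 9, 10]
  N2 x:[2/3,5] y:[-10,4] z:[-9/2,3/2] -> hit [2/3,3/2] leaf, test {P5(miss), P6(miss), P14(miss)}
  N5 x:[-2/3,25/3] y:[8,22] z:[-4,4] -> miss, prune
  N9 x:[-4,-4/3] y:[-7,8] z:[-3/2,9] -> miss, prune
  N10 x:[-11/3,1/3] y:[8,23] z:[4,9] -> miss, prune

Visited [0, 2, 5, 9, 10]. Tests: 5 box, 1 leaf. Nearest: miss.

== RESULT ==
miss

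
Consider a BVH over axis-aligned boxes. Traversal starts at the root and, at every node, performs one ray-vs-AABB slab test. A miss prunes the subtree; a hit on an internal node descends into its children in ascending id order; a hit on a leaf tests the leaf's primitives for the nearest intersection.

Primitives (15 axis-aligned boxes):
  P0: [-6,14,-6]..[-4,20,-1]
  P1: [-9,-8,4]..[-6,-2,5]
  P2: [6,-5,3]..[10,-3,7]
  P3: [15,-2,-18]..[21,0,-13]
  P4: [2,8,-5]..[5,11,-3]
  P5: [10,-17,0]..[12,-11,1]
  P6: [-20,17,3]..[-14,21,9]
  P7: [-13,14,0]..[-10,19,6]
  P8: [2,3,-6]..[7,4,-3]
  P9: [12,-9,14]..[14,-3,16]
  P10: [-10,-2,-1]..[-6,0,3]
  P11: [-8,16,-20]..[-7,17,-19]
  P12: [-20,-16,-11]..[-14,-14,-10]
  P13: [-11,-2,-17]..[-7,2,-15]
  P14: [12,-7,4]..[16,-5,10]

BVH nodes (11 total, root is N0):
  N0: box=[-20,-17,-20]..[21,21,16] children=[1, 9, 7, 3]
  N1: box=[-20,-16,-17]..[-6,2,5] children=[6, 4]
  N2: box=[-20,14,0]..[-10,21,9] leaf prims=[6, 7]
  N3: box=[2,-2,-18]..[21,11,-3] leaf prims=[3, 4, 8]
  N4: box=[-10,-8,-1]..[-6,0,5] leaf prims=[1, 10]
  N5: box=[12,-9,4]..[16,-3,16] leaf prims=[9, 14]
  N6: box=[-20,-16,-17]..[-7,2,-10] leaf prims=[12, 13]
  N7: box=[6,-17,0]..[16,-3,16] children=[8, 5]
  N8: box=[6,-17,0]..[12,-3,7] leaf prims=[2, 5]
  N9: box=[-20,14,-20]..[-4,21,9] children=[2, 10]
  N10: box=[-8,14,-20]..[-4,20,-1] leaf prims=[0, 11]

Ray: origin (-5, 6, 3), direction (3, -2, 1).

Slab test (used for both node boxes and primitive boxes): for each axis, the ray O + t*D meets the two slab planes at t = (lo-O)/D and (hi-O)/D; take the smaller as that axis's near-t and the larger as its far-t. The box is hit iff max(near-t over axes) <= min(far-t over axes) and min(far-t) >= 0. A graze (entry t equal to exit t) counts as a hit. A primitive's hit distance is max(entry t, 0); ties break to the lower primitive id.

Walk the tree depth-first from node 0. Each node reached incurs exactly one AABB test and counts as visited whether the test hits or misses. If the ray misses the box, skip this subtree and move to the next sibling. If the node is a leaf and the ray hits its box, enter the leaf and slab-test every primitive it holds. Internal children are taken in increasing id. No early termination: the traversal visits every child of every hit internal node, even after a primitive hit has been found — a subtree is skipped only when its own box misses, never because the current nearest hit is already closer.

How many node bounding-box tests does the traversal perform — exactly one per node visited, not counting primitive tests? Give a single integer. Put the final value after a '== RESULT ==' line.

Walk:
N0 x:[-5,26/3] y:[-15/2,23/2] z:[-23,13] -> hit [-5,26/3], descend [1, 3, 7, 9]
  N1 x:[-5,-1/3] y:[2,11] z:[-20,2] -> miss, prune
  N3 x:[7/3,26/3] y:[-5/2,4] z:[-21,-6] -> miss, prune
  N7 x:[11/3,7] y:[9/2,23/2] z:[-3,13] -> hit [9/2,7], descend [5, 8]
    N5 x:[17/3,7] y:[9/2,15/2] z:[1,13] -> hit [17/3,7] leaf, test {P9(miss), P14@t=17/3}
    N8 x:[11/3,17/3] y:[9/2,23/2] z:[-3,4] -> miss, prune
  N9 x:[-5,1/3] y:[-15/2,-4] z:[-23,6] -> miss, prune

Visited [0, 1, 3, 7, 5, 8, 9]. Tests: 7 box, 1 leaf. Nearest: P14.

== RESULT ==
7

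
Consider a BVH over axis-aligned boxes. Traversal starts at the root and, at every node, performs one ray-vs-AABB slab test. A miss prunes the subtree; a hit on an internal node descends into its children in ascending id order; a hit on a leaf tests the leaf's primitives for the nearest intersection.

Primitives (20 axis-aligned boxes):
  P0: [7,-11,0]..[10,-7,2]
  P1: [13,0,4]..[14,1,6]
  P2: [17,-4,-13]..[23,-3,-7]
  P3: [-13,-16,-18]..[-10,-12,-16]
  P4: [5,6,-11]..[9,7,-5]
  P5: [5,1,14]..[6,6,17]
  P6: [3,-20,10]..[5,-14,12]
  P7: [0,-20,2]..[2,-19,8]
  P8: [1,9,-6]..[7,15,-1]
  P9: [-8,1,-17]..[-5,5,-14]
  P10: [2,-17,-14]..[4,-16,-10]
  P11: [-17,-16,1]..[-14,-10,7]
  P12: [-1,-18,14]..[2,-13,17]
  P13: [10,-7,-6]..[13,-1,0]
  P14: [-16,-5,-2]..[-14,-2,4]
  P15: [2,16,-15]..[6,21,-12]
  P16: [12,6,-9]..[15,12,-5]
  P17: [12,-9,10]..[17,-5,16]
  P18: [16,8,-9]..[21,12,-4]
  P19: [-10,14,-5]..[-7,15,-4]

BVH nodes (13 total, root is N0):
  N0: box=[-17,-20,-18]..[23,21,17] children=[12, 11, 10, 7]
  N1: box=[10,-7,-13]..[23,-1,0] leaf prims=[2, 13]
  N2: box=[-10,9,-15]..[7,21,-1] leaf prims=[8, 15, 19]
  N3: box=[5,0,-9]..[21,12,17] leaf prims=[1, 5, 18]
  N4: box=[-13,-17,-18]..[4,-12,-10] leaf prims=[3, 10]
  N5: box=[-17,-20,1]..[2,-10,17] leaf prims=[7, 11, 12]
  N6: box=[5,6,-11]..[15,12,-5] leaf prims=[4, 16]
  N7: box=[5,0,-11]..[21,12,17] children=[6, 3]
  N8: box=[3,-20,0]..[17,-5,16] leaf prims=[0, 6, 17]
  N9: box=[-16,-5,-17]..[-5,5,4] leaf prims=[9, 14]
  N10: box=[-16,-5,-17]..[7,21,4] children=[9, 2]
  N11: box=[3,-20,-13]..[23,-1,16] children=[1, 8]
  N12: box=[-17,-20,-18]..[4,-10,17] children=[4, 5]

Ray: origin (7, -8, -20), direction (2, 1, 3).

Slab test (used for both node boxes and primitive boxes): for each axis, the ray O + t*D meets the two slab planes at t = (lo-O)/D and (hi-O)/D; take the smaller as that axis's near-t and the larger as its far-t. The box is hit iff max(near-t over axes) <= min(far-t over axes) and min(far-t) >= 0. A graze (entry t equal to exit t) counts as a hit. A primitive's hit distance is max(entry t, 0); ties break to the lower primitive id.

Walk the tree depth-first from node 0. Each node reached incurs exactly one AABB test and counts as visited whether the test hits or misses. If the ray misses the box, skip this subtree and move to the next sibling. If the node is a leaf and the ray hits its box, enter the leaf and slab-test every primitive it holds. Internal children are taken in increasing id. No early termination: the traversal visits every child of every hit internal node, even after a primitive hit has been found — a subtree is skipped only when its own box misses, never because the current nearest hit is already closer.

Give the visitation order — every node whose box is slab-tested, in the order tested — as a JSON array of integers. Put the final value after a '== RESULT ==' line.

Walk:
N0 x:[-12,8] y:[-12,29] z:[2/3,37/3] -> hit [2/3,8], descend [7, 10, 11, 12]
  N7 x:[-1,7] y:[8,20] z:[3,37/3] -> miss, prune
  N10 x:[-23/2,0] y:[3,29] z:[1,8] -> miss, prune
  N11 x:[-2,8] y:[-12,7] z:[7/3,12] -> hit [7/3,7], descend [1, 8]
    N1 x:[3/2,8] y:[1,7] z:[7/3,20/3] -> hit [7/3,20/3] leaf, test {P2(miss), P13(miss)}
    N8 x:[-2,5] y:[-12,3] z:[20/3,12] -> miss, prune
  N12 x:[-12,-3/2] y:[-12,-2] z:[2/3,37/3] -> miss, prune

order=[0, 7, 10, 11, 1, 8, 12]  |boxes|=7  |leaves|=1  hit=miss

== RESULT ==
[0, 7, 10, 11, 1, 8, 12]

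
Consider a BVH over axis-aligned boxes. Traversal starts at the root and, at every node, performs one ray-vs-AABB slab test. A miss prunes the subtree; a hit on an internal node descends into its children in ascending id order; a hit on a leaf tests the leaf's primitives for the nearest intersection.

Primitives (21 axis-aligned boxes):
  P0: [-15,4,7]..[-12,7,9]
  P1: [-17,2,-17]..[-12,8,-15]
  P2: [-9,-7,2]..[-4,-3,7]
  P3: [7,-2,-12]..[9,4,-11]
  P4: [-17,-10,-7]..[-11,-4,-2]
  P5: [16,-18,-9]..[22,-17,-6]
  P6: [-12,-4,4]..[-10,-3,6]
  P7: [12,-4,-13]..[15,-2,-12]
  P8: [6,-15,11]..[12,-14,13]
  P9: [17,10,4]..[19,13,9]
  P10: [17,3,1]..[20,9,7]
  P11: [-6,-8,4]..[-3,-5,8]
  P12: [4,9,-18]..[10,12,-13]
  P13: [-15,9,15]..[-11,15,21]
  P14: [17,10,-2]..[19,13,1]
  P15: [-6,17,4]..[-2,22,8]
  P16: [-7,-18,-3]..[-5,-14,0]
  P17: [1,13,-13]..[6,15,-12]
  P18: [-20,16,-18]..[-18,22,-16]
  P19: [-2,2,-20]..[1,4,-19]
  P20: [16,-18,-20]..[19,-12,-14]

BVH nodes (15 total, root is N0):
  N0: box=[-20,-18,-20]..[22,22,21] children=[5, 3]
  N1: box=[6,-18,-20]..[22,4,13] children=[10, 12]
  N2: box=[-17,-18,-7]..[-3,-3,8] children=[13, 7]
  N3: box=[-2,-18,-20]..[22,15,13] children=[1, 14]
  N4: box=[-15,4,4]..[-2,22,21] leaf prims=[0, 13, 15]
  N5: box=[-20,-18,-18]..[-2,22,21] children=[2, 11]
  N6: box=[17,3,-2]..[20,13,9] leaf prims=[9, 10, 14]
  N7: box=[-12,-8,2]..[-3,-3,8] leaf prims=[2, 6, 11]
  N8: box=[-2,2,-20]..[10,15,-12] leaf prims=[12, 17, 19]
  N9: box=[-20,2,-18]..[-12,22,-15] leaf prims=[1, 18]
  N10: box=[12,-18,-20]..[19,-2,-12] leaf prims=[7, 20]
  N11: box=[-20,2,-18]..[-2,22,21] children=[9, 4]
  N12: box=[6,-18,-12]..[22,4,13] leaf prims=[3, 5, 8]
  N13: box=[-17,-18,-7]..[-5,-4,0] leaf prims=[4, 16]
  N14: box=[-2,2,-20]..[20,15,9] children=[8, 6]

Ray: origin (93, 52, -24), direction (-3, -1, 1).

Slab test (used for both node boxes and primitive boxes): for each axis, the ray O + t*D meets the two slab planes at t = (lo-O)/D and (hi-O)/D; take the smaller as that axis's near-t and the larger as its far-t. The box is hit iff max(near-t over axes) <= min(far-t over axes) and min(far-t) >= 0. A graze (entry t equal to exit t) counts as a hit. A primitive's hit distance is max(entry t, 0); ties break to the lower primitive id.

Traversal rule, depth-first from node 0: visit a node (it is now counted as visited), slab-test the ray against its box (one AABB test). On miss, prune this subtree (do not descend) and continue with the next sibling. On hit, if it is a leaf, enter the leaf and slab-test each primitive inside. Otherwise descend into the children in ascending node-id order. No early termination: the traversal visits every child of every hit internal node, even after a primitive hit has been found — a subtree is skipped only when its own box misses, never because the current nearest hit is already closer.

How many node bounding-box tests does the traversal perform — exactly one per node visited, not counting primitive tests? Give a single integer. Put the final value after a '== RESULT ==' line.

Traverse from the root:
N0 x:[71/3,113/3] y:[30,70] z:[4,45] -> hit [30,113/3], descend [3, 5]
  N3 x:[71/3,95/3] y:[37,70] z:[4,37] -> miss, prune
  N5 x:[95/3,113/3] y:[30,70] z:[6,45] -> hit [95/3,113/3], descend [2, 11]
    N2 x:[32,110/3] y:[55,70] z:[17,32] -> miss, prune
    N11 x:[95/3,113/3] y:[30,50] z:[6,45] -> hit [95/3,113/3], descend [4, 9]
      N4 x:[95/3,36] y:[30,48] z:[28,45] -> hit [95/3,36] leaf, test {P0(miss), P13(miss), P15@t=95/3}
      N9 x:[35,113/3] y:[30,50] z:[6,9] -> miss, prune

Summary -> nodes [0, 3, 5, 2, 11, 4, 9]; box-tests=7; leaf-entries=1; first=P15

== RESULT ==
7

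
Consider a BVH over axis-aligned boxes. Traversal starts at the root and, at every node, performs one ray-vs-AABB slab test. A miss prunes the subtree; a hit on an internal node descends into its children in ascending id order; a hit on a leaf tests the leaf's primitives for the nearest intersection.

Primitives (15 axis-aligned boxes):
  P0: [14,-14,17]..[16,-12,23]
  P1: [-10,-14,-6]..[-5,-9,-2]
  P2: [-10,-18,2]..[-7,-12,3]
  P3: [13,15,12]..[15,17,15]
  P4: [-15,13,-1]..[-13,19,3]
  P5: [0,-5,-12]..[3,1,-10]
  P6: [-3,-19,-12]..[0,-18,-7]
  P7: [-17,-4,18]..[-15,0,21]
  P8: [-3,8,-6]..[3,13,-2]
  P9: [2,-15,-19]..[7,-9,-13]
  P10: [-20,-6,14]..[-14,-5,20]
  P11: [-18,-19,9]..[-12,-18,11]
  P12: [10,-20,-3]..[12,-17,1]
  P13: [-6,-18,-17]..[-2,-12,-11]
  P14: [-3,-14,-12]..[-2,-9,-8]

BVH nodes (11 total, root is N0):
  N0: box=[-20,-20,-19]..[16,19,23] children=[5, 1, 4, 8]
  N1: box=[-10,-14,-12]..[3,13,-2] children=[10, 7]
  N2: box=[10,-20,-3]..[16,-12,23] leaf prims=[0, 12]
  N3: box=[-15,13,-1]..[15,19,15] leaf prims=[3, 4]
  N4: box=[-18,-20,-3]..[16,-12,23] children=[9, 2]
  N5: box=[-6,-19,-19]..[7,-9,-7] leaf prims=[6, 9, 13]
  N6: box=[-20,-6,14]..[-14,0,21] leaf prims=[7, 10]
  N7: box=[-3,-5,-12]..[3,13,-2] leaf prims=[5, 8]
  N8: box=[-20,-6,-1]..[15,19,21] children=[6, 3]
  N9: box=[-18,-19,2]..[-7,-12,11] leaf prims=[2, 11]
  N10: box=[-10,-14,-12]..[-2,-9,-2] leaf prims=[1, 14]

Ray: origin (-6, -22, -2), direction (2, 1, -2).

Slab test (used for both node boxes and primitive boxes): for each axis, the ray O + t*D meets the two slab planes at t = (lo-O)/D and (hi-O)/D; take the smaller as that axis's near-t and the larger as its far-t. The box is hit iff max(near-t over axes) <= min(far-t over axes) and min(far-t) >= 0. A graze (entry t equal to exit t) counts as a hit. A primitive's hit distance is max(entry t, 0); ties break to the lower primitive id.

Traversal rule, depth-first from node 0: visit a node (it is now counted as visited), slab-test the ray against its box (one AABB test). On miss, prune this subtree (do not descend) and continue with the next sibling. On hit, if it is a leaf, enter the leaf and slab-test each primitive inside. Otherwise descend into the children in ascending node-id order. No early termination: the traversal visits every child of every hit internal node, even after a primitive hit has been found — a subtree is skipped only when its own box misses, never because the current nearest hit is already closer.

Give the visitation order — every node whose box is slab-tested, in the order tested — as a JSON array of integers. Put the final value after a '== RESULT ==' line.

Trace the traversal:
N0 x:[-7,11] y:[2,41] z:[-25/2,17/2] -> hit [2,17/2], descend [1, 4, 5, 8]
  N1 x:[-2,9/2] y:[8,35] z:[0,5] -> miss, prune
  N4 x:[-6,11] y:[2,10] z:[-25/2,1/2] -> miss, prune
  N5 x:[0,13/2] y:[3,13] z:[5/2,17/2] -> hit [3,13/2] leaf, test {P6@t=3, P9(miss), P13(miss)}
  N8 x:[-7,21/2] y:[16,41] z:[-23/2,-1/2] -> miss, prune

order=[0, 1, 4, 5, 8]  |boxes|=5  |leaves|=1  hit=P6

== RESULT ==
[0, 1, 4, 5, 8]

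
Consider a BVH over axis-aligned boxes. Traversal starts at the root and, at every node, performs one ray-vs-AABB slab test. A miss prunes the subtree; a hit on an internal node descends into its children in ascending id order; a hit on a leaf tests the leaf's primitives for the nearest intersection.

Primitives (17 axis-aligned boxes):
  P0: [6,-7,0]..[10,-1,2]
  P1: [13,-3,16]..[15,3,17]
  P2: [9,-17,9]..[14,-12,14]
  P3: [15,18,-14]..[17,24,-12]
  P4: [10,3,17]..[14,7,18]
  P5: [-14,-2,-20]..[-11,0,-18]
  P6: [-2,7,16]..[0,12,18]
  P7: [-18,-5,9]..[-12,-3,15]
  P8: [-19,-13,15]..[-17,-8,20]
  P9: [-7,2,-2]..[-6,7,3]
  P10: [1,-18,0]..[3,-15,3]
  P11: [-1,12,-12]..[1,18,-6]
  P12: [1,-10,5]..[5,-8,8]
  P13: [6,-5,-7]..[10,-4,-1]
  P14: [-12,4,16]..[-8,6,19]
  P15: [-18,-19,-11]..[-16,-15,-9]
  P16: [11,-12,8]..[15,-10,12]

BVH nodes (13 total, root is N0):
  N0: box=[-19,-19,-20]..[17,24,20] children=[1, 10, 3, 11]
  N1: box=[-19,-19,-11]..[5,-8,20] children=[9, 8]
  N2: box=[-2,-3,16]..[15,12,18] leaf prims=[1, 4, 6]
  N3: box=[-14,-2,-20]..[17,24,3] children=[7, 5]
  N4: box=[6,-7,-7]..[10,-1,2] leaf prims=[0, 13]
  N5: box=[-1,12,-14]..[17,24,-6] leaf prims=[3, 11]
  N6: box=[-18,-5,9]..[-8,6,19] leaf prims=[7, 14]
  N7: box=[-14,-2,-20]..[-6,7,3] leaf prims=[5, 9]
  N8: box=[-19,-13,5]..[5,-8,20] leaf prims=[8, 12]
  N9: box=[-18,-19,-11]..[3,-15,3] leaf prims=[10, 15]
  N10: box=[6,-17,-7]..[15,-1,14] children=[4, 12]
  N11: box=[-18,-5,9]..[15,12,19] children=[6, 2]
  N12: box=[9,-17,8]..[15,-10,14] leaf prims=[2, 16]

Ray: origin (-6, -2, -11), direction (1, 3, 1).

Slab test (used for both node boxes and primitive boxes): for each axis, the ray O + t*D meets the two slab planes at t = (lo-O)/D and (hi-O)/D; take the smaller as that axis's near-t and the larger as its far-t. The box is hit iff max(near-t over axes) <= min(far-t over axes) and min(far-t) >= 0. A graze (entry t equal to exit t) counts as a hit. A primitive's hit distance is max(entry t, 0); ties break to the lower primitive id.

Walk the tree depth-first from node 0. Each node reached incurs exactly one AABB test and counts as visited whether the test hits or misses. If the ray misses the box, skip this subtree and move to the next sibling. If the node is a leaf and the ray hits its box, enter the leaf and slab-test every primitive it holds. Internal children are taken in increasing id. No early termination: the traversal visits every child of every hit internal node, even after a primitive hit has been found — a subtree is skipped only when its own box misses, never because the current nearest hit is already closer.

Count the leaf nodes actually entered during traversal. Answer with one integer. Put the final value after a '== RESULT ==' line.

Traverse from the root:
N0 x:[-13,23] y:[-17/3,26/3] z:[-9,31] -> hit [-17/3,26/3], descend [1, 3, 10, 11]
  N1 x:[-13,11] y:[-17/3,-2] z:[0,31] -> miss, prune
  N3 x:[-8,23] y:[0,26/3] z:[-9,14] -> hit [0,26/3], descend [5, 7]
    N5 x:[5,23] y:[14/3,26/3] z:[-3,5] -> hit [5,5] leaf, test {P3(miss), P11@t=5}
    N7 x:[-8,0] y:[0,3] z:[-9,14] -> hit [0,0] leaf, test {P5(miss), P9(miss)}
  N10 x:[12,21] y:[-5,1/3] z:[4,25] -> miss, prune
  N11 x:[-12,21] y:[-1,14/3] z:[20,30] -> miss, prune

Visited [0, 1, 3, 5, 7, 10, 11]. Tests: 7 box, 2 leaf. Nearest: P11.

== RESULT ==
2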